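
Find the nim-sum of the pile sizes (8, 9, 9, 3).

Write each in binary and XOR column by column:
  1000  (8)
  1001  (9)
  1001  (9)
  0011  (3)
  ----
  1011  (11)

11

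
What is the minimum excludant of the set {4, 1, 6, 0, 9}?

The values 0, 1 are all present; 2 is the first non-negative integer missing from the set.

2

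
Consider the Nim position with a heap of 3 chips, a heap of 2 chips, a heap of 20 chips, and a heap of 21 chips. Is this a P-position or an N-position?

P-position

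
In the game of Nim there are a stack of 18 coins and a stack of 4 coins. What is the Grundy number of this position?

22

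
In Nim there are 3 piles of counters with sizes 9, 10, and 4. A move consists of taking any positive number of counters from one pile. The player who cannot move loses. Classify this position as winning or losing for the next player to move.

Write each in binary and XOR column by column:
  1001  (9)
  1010  (10)
  0100  (4)
  ----
  0111  (7)
The nim-sum is 7 ≠ 0, so this is an N-position: the player to move can win.

Winning position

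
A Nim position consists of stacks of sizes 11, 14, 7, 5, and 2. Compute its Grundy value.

Nim-sum: 11 XOR 14 XOR 7 XOR 5 XOR 2 = 5.

5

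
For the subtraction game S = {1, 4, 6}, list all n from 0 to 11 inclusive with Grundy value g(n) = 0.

Compute g(0), g(1), … for moves {1, 4, 6}:
g(0) = mex{} = 0
g(1) = mex{0} = 1
g(2) = mex{1} = 0
g(3) = mex{0} = 1
g(4) = mex{0,1} = 2
g(5) = mex{1,2} = 0
g(6) = mex{0} = 1
g(7) = mex{1} = 0
g(8) = mex{0,2} = 1
g(9) = mex{0,1} = 2
g(10) = mex{1,2} = 0
g(11) = mex{0} = 1
The P-positions (g = 0) in 0..11 are 0, 2, 5, 7, 10.

0, 2, 5, 7, 10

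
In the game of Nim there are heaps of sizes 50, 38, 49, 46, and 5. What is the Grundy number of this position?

14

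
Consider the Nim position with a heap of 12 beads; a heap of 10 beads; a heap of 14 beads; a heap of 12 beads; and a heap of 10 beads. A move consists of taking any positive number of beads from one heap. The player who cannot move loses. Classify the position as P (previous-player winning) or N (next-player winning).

Bitwise XOR of the heap sizes:
  1100  (12)
  1010  (10)
  1110  (14)
  1100  (12)
  1010  (10)
  ----
  1110  (14)
The nim-sum is 14 ≠ 0, so this is an N-position: the player to move can win.

N-position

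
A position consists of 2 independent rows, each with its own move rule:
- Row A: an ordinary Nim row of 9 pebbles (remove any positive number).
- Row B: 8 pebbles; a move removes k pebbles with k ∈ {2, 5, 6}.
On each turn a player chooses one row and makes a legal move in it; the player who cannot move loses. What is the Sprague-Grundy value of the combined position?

Row A is a plain Nim row of size 9, so its Grundy value is 9.
Build the Grundy sequence for row B with g(k) = mex{g(k−s) : s ∈ {2, 5, 6}, s ≤ k}:
g(0) = mex{} = 0
g(1) = mex{} = 0
g(2) = mex{0} = 1
g(3) = mex{0} = 1
g(4) = mex{1} = 0
g(5) = mex{0,1} = 2
g(6) = mex{0} = 1
g(7) = mex{0,1,2} = 3
g(8) = mex{1} = 0
So g(8) = 0.
The value of a disjunctive sum is the nim-sum of the parts.
Combined value = 9 ⊕ 0 = 9.

9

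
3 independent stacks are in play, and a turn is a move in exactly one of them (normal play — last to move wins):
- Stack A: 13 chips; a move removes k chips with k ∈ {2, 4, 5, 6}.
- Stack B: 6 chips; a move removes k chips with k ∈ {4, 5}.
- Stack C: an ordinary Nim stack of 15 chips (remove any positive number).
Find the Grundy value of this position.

12

Grundy values for stack A (subtraction set {2, 4, 5, 6}):
g(0) = mex{} = 0
g(1) = mex{} = 0
g(2) = mex{0} = 1
g(3) = mex{0} = 1
g(4) = mex{0,1} = 2
g(5) = mex{0,1} = 2
g(6) = mex{0,1,2} = 3
g(7) = mex{0,1,2} = 3
g(8) = mex{1,2,3} = 0
g(9) = mex{1,2,3} = 0
g(10) = mex{0,2,3} = 1
g(11) = mex{0,2,3} = 1
g(12) = mex{0,1,3} = 2
g(13) = mex{0,1,3} = 2
So g(13) = 2.
Grundy values for stack B (subtraction set {4, 5}):
k:     0  1  2  3  4  5  6
g(k):  0  0  0  0  1  1  1
So g(6) = 1.
Stack C is a plain Nim stack of size 15, so its Grundy value is 15.
The value of a disjunctive sum is the nim-sum of the parts.
Combined value = 2 XOR 1 XOR 15 = 12.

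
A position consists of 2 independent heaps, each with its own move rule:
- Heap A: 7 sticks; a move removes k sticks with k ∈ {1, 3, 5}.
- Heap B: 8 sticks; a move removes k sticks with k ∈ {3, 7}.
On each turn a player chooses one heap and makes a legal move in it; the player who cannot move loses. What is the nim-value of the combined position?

Build the Grundy sequence for heap A with g(k) = mex{g(k−s) : s ∈ {1, 3, 5}, s ≤ k}:
g(0) = mex{} = 0
g(1) = mex{0} = 1
g(2) = mex{1} = 0
g(3) = mex{0} = 1
g(4) = mex{1} = 0
g(5) = mex{0} = 1
g(6) = mex{1} = 0
g(7) = mex{0} = 1
So g(7) = 1.
Grundy values for heap B (subtraction set {3, 7}):
k:     0  1  2  3  4  5  6  7  8
g(k):  0  0  0  1  1  1  0  2  2
So g(8) = 2.
By the Sprague-Grundy theorem, the Grundy value of a sum of independent games is the XOR of the component values.
Combined value = 1 ⊕ 2 = 3.

3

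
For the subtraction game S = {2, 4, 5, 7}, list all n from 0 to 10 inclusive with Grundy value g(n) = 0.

Grundy values for subtraction set {2, 4, 5, 7}:
g(0) = mex{} = 0
g(1) = mex{} = 0
g(2) = mex{0} = 1
g(3) = mex{0} = 1
g(4) = mex{0,1} = 2
g(5) = mex{0,1} = 2
g(6) = mex{0,1,2} = 3
g(7) = mex{0,1,2} = 3
g(8) = mex{0,1,2,3} = 4
g(9) = mex{1,2,3} = 0
g(10) = mex{1,2,3,4} = 0
The P-positions (g = 0) in 0..10 are 0, 1, 9, 10.

0, 1, 9, 10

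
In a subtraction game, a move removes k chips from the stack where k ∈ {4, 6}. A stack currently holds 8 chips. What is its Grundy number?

2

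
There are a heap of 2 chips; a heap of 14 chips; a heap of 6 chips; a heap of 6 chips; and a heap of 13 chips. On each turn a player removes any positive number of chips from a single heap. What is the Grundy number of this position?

1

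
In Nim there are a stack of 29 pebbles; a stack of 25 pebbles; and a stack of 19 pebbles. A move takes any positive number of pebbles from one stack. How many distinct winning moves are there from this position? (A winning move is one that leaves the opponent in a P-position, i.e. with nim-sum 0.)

Compute the nim-sum pairwise:
29 ⊕ 25 = 4
4 ⊕ 19 = 23
The overall nim-sum is X = 23. A stack of size p has a winning move iff p XOR X < p (reduce it to p XOR X).
  29: 29 XOR 23 = 10 < 29 — winning move (to 10).
  25: 25 XOR 23 = 14 < 25 — winning move (to 14).
  19: 19 XOR 23 = 4 < 19 — winning move (to 4).
That gives 3 winning moves.

3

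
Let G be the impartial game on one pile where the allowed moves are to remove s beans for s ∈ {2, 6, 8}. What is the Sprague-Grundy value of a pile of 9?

2

Build the Grundy sequence with g(k) = mex{g(k−s) : s ∈ {2, 6, 8}, s ≤ k}:
g(0) = mex{} = 0
g(1) = mex{} = 0
g(2) = mex{0} = 1
g(3) = mex{0} = 1
g(4) = mex{1} = 0
g(5) = mex{1} = 0
g(6) = mex{0} = 1
g(7) = mex{0} = 1
g(8) = mex{0,1} = 2
g(9) = mex{0,1} = 2
So g(9) = 2.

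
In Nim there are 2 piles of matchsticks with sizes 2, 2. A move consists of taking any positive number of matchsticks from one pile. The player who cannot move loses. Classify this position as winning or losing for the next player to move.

Losing position

Bitwise XOR of the heap sizes:
  10  (2)
  10  (2)
  --
  00  (0)
The nim-sum is 0, so this is a P-position: the player to move is in a losing position under optimal play.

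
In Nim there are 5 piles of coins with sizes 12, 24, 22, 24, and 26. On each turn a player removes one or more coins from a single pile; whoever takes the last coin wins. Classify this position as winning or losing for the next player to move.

Losing position

Nim-sum: 12 ^ 24 ^ 22 ^ 24 ^ 26 = 0.
The nim-sum is 0, so this is a P-position: the player to move is in a losing position under optimal play.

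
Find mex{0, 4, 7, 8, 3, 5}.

1

0 is in the set but 1 is not, so the mex is 1.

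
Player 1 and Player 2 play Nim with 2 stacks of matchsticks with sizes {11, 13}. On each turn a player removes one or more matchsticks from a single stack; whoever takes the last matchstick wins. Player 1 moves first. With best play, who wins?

Player 1 wins

Compute the nim-sum pairwise:
11 ^ 13 = 6
The nim-sum is 6 ≠ 0, so this is an N-position: the player to move can win; Player 1 has a winning move.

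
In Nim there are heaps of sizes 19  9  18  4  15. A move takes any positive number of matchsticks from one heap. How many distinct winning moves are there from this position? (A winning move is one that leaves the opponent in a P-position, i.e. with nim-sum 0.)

3

Nim-sum: 19 XOR 9 XOR 18 XOR 4 XOR 15 = 3.
The overall nim-sum is X = 3. A heap of size p has a winning move iff p XOR X < p (reduce it to p XOR X).
  19: 19 XOR 3 = 16 < 19 — winning move (to 16).
  9: 9 XOR 3 = 10 ≥ 9 — no move.
  18: 18 XOR 3 = 17 < 18 — winning move (to 17).
  4: 4 XOR 3 = 7 ≥ 4 — no move.
  15: 15 XOR 3 = 12 < 15 — winning move (to 12).
That gives 3 winning moves.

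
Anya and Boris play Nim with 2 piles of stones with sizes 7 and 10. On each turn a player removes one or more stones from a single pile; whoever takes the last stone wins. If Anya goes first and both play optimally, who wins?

Anya wins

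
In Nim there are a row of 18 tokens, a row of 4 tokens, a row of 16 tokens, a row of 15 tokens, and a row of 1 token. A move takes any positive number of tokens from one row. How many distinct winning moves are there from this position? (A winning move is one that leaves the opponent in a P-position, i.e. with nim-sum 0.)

1

Compute the nim-sum pairwise:
18 XOR 4 = 22
22 XOR 16 = 6
6 XOR 15 = 9
9 XOR 1 = 8
The overall nim-sum is X = 8. A row of size p has a winning move iff p XOR X < p (reduce it to p XOR X).
  18: 18 XOR 8 = 26 ≥ 18 — no move.
  4: 4 XOR 8 = 12 ≥ 4 — no move.
  16: 16 XOR 8 = 24 ≥ 16 — no move.
  15: 15 XOR 8 = 7 < 15 — winning move (to 7).
  1: 1 XOR 8 = 9 ≥ 1 — no move.
That gives 1 winning move.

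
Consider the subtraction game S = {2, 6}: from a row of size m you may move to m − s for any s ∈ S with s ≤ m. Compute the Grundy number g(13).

Build the Grundy sequence with g(k) = mex{g(k−s) : s ∈ {2, 6}, s ≤ k}:
k:     0  1  2  3  4  5  6  7  8  9 10 11 12 13
g(k):  0  0  1  1  0  0  1  1  0  0  1  1  0  0
So g(13) = 0.

0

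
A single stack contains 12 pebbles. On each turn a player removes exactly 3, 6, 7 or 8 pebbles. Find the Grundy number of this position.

0

Compute g(0), g(1), … for moves {3, 6, 7, 8}:
k:     0  1  2  3  4  5  6  7  8  9 10 11 12
g(k):  0  0  0  1  1  1  2  2  2  3  3  0  0
So g(12) = 0.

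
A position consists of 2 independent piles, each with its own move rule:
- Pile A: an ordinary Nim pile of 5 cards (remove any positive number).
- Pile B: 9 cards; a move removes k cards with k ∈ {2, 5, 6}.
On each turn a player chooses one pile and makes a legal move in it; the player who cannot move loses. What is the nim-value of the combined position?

Pile A is a plain Nim pile of size 5, so its Grundy value is 5.
Grundy values for pile B (subtraction set {2, 5, 6}):
g(0) = mex{} = 0
g(1) = mex{} = 0
g(2) = mex{0} = 1
g(3) = mex{0} = 1
g(4) = mex{1} = 0
g(5) = mex{0,1} = 2
g(6) = mex{0} = 1
g(7) = mex{0,1,2} = 3
g(8) = mex{1} = 0
g(9) = mex{0,1,3} = 2
So g(9) = 2.
The value of a disjunctive sum is the nim-sum of the parts.
Combined value = 5 XOR 2 = 7.

7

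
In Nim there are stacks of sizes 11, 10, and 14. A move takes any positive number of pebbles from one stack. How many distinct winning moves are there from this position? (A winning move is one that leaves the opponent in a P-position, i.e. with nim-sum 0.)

In binary:
  1011  (11)
  1010  (10)
  1110  (14)
  ----
  1111  (15)
The overall nim-sum is X = 15. A stack of size p has a winning move iff p XOR X < p (reduce it to p XOR X).
  11: 11 XOR 15 = 4 < 11 — winning move (to 4).
  10: 10 XOR 15 = 5 < 10 — winning move (to 5).
  14: 14 XOR 15 = 1 < 14 — winning move (to 1).
That gives 3 winning moves.

3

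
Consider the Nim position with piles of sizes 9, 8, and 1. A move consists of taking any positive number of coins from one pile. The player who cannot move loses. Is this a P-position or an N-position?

Nim-sum: 9 XOR 8 XOR 1 = 0.
The nim-sum is 0, so this is a P-position: the player to move is in a losing position under optimal play.

P-position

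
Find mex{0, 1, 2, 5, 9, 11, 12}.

The values 0, 1, 2 are all present; 3 is the first non-negative integer missing from the set.

3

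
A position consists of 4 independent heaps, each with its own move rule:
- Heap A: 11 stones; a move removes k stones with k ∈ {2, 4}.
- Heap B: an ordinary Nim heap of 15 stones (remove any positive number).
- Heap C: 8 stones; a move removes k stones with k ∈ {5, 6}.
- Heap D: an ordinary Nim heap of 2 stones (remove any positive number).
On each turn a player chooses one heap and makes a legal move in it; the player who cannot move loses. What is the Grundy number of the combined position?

14

Grundy values for heap A (subtraction set {2, 4}):
g(0) = mex{} = 0
g(1) = mex{} = 0
g(2) = mex{0} = 1
g(3) = mex{0} = 1
g(4) = mex{0,1} = 2
g(5) = mex{0,1} = 2
g(6) = mex{1,2} = 0
g(7) = mex{1,2} = 0
g(8) = mex{0,2} = 1
g(9) = mex{0,2} = 1
g(10) = mex{0,1} = 2
g(11) = mex{0,1} = 2
So g(11) = 2.
Heap B is a plain Nim heap of size 15, so its Grundy value is 15.
Grundy values for heap C (subtraction set {5, 6}):
k:     0  1  2  3  4  5  6  7  8
g(k):  0  0  0  0  0  1  1  1  1
So g(8) = 1.
Heap D is a plain Nim heap of size 2, so its Grundy value is 2.
The value of a disjunctive sum is the nim-sum of the parts.
Combined value = 2 ⊕ 15 ⊕ 1 ⊕ 2 = 14.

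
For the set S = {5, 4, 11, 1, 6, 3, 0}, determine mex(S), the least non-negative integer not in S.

The values 0, 1 are all present; 2 is the first non-negative integer missing from the set.

2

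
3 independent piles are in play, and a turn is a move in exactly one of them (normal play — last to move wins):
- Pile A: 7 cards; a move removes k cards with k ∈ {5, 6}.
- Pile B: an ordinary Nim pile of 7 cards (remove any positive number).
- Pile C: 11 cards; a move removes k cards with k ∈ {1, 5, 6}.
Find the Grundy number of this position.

For pile A, compute g(0), g(1), … with moves {5, 6}:
g(0) = mex{} = 0
g(1) = mex{} = 0
g(2) = mex{} = 0
g(3) = mex{} = 0
g(4) = mex{} = 0
g(5) = mex{0} = 1
g(6) = mex{0} = 1
g(7) = mex{0} = 1
So g(7) = 1.
Pile B is a plain Nim pile of size 7, so its Grundy value is 7.
For pile C, compute g(0), g(1), … with moves {1, 5, 6}:
g(0) = mex{} = 0
g(1) = mex{0} = 1
g(2) = mex{1} = 0
g(3) = mex{0} = 1
g(4) = mex{1} = 0
g(5) = mex{0} = 1
g(6) = mex{0,1} = 2
g(7) = mex{0,1,2} = 3
g(8) = mex{0,1,3} = 2
g(9) = mex{0,1,2} = 3
g(10) = mex{0,1,3} = 2
g(11) = mex{1,2} = 0
So g(11) = 0.
By the Sprague-Grundy theorem, the Grundy value of a sum of independent games is the XOR of the component values.
Combined value = 1 XOR 7 XOR 0 = 6.

6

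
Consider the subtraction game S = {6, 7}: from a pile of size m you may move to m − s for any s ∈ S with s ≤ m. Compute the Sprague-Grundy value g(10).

Build the Grundy sequence with g(k) = mex{g(k−s) : s ∈ {6, 7}, s ≤ k}:
k:     0  1  2  3  4  5  6  7  8  9 10
g(k):  0  0  0  0  0  0  1  1  1  1  1
So g(10) = 1.

1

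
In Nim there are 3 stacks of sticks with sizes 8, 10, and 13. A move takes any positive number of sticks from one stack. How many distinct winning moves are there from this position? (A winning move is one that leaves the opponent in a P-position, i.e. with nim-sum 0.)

Compute the nim-sum pairwise:
8 XOR 10 = 2
2 XOR 13 = 15
The overall nim-sum is X = 15. A stack of size p has a winning move iff p XOR X < p (reduce it to p XOR X).
  8: 8 XOR 15 = 7 < 8 — winning move (to 7).
  10: 10 XOR 15 = 5 < 10 — winning move (to 5).
  13: 13 XOR 15 = 2 < 13 — winning move (to 2).
That gives 3 winning moves.

3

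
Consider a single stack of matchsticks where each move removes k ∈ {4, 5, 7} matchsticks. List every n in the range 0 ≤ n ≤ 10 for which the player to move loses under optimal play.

Grundy values for subtraction set {4, 5, 7}:
k:     0  1  2  3  4  5  6  7  8  9 10
g(k):  0  0  0  0  1  1  1  1  2  2  2
The P-positions (g = 0) in 0..10 are 0, 1, 2, 3.

0, 1, 2, 3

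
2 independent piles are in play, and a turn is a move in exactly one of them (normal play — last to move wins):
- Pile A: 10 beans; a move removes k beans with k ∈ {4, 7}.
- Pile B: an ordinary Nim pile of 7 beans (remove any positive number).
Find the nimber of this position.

For pile A, compute g(0), g(1), … with moves {4, 7}:
k:     0  1  2  3  4  5  6  7  8  9 10
g(k):  0  0  0  0  1  1  1  1  2  2  2
So g(10) = 2.
Pile B is a plain Nim pile of size 7, so its Grundy value is 7.
The value of a disjunctive sum is the nim-sum of the parts.
Combined value = 2 XOR 7 = 5.

5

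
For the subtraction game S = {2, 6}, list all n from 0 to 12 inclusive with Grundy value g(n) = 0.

0, 1, 4, 5, 8, 9, 12

Build the Grundy sequence with g(k) = mex{g(k−s) : s ∈ {2, 6}, s ≤ k}:
k:     0  1  2  3  4  5  6  7  8  9 10 11 12
g(k):  0  0  1  1  0  0  1  1  0  0  1  1  0
The P-positions (g = 0) in 0..12 are 0, 1, 4, 5, 8, 9, 12.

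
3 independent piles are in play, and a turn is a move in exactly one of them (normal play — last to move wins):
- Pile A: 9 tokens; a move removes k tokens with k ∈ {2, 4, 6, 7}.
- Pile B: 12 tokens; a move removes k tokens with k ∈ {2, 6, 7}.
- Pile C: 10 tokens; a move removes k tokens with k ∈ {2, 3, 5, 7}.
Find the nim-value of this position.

Grundy values for pile A (subtraction set {2, 4, 6, 7}):
k:     0  1  2  3  4  5  6  7  8  9
g(k):  0  0  1  1  2  2  3  3  4  0
So g(9) = 0.
For pile B, compute g(0), g(1), … with moves {2, 6, 7}:
k:     0  1  2  3  4  5  6  7  8  9 10 11 12
g(k):  0  0  1  1  0  0  1  1  2  0  3  1  2
So g(12) = 2.
Grundy values for pile C (subtraction set {2, 3, 5, 7}):
g(0) = mex{} = 0
g(1) = mex{} = 0
g(2) = mex{0} = 1
g(3) = mex{0} = 1
g(4) = mex{0,1} = 2
g(5) = mex{0,1} = 2
g(6) = mex{0,1,2} = 3
g(7) = mex{0,1,2} = 3
g(8) = mex{0,1,2,3} = 4
g(9) = mex{1,2,3} = 0
g(10) = mex{1,2,3,4} = 0
So g(10) = 0.
The value of a disjunctive sum is the nim-sum of the parts.
Combined value = 0 XOR 2 XOR 0 = 2.

2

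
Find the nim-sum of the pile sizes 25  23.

Compute the nim-sum pairwise:
25 XOR 23 = 14

14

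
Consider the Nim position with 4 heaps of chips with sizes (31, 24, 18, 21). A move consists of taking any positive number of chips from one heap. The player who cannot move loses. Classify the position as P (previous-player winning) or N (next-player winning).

P-position

Bitwise XOR of the heap sizes:
  11111  (31)
  11000  (24)
  10010  (18)
  10101  (21)
  -----
  00000  (0)
The nim-sum is 0, so this is a P-position: the player to move is in a losing position under optimal play.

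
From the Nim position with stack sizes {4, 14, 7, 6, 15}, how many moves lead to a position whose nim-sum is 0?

Nim-sum: 4 ⊕ 14 ⊕ 7 ⊕ 6 ⊕ 15 = 4.
The overall nim-sum is X = 4. A stack of size p has a winning move iff p XOR X < p (reduce it to p XOR X).
  4: 4 XOR 4 = 0 < 4 — winning move (to 0).
  14: 14 XOR 4 = 10 < 14 — winning move (to 10).
  7: 7 XOR 4 = 3 < 7 — winning move (to 3).
  6: 6 XOR 4 = 2 < 6 — winning move (to 2).
  15: 15 XOR 4 = 11 < 15 — winning move (to 11).
That gives 5 winning moves.

5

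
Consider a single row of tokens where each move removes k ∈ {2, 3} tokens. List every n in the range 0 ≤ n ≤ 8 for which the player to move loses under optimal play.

Grundy values for subtraction set {2, 3}:
k:     0  1  2  3  4  5  6  7  8
g(k):  0  0  1  1  2  0  0  1  1
The P-positions (g = 0) in 0..8 are 0, 1, 5, 6.

0, 1, 5, 6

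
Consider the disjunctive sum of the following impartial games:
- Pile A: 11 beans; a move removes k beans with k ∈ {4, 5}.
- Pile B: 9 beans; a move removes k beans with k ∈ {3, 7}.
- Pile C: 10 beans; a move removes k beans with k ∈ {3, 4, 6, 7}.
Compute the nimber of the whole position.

1

Build the Grundy sequence for pile A with g(k) = mex{g(k−s) : s ∈ {4, 5}, s ≤ k}:
g(0) = mex{} = 0
g(1) = mex{} = 0
g(2) = mex{} = 0
g(3) = mex{} = 0
g(4) = mex{0} = 1
g(5) = mex{0} = 1
g(6) = mex{0} = 1
g(7) = mex{0} = 1
g(8) = mex{0,1} = 2
g(9) = mex{1} = 0
g(10) = mex{1} = 0
g(11) = mex{1} = 0
So g(11) = 0.
Build the Grundy sequence for pile B with g(k) = mex{g(k−s) : s ∈ {3, 7}, s ≤ k}:
k:     0  1  2  3  4  5  6  7  8  9
g(k):  0  0  0  1  1  1  0  2  2  1
So g(9) = 1.
For pile C, compute g(0), g(1), … with moves {3, 4, 6, 7}:
k:     0  1  2  3  4  5  6  7  8  9 10
g(k):  0  0  0  1  1  1  2  2  2  3  0
So g(10) = 0.
The value of a disjunctive sum is the nim-sum of the parts.
Combined value = 0 XOR 1 XOR 0 = 1.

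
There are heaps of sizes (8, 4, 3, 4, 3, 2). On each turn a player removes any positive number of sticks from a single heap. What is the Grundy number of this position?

Nim-sum: 8 ⊕ 4 ⊕ 3 ⊕ 4 ⊕ 3 ⊕ 2 = 10.

10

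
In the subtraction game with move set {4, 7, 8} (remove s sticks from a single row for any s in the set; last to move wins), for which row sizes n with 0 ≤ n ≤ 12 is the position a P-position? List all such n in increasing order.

0, 1, 2, 3, 12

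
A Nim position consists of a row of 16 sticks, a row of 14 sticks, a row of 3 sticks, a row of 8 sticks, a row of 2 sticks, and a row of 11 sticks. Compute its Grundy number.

Nim-sum: 16 ⊕ 14 ⊕ 3 ⊕ 8 ⊕ 2 ⊕ 11 = 28.

28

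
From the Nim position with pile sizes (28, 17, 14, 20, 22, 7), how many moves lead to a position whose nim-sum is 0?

Compute the nim-sum pairwise:
28 ⊕ 17 = 13
13 ⊕ 14 = 3
3 ⊕ 20 = 23
23 ⊕ 22 = 1
1 ⊕ 7 = 6
The overall nim-sum is X = 6. A pile of size p has a winning move iff p XOR X < p (reduce it to p XOR X).
  28: 28 XOR 6 = 26 < 28 — winning move (to 26).
  17: 17 XOR 6 = 23 ≥ 17 — no move.
  14: 14 XOR 6 = 8 < 14 — winning move (to 8).
  20: 20 XOR 6 = 18 < 20 — winning move (to 18).
  22: 22 XOR 6 = 16 < 22 — winning move (to 16).
  7: 7 XOR 6 = 1 < 7 — winning move (to 1).
That gives 5 winning moves.

5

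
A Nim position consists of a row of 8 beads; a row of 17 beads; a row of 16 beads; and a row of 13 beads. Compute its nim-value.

Compute the nim-sum pairwise:
8 ⊕ 17 = 25
25 ⊕ 16 = 9
9 ⊕ 13 = 4

4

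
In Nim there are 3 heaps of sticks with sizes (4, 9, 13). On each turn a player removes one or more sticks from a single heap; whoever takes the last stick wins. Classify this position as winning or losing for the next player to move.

Nim-sum: 4 XOR 9 XOR 13 = 0.
The nim-sum is 0, so this is a P-position: the player to move is in a losing position under optimal play.

Losing position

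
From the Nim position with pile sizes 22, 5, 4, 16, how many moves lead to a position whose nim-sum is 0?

Write each in binary and XOR column by column:
  10110  (22)
  00101  (5)
  00100  (4)
  10000  (16)
  -----
  00111  (7)
The overall nim-sum is X = 7. A pile of size p has a winning move iff p XOR X < p (reduce it to p XOR X).
  22: 22 XOR 7 = 17 < 22 — winning move (to 17).
  5: 5 XOR 7 = 2 < 5 — winning move (to 2).
  4: 4 XOR 7 = 3 < 4 — winning move (to 3).
  16: 16 XOR 7 = 23 ≥ 16 — no move.
That gives 3 winning moves.

3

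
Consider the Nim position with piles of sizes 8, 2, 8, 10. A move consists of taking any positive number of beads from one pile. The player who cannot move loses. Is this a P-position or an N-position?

N-position

Compute the nim-sum pairwise:
8 ^ 2 = 10
10 ^ 8 = 2
2 ^ 10 = 8
The nim-sum is 8 ≠ 0, so this is an N-position: the player to move can win.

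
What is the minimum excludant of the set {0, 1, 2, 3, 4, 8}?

5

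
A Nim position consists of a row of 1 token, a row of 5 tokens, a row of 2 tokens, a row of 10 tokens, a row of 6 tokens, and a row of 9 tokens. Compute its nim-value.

3

Write each in binary and XOR column by column:
  0001  (1)
  0101  (5)
  0010  (2)
  1010  (10)
  0110  (6)
  1001  (9)
  ----
  0011  (3)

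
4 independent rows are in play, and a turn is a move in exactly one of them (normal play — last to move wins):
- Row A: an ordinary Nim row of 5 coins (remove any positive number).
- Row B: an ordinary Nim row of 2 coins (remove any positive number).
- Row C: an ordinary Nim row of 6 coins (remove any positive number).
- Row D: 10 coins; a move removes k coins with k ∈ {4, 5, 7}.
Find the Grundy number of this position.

3

Row A is a plain Nim row of size 5, so its Grundy value is 5.
Row B is a plain Nim row of size 2, so its Grundy value is 2.
Row C is a plain Nim row of size 6, so its Grundy value is 6.
Build the Grundy sequence for row D with g(k) = mex{g(k−s) : s ∈ {4, 5, 7}, s ≤ k}:
k:     0  1  2  3  4  5  6  7  8  9 10
g(k):  0  0  0  0  1  1  1  1  2  2  2
So g(10) = 2.
By the Sprague-Grundy theorem, the Grundy value of a sum of independent games is the XOR of the component values.
Combined value = 5 XOR 2 XOR 6 XOR 2 = 3.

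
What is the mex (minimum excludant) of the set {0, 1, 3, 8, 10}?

The values 0, 1 are all present; 2 is the first non-negative integer missing from the set.

2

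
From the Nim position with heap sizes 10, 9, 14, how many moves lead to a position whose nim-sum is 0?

3

Compute the nim-sum pairwise:
10 ⊕ 9 = 3
3 ⊕ 14 = 13
The overall nim-sum is X = 13. A heap of size p has a winning move iff p XOR X < p (reduce it to p XOR X).
  10: 10 XOR 13 = 7 < 10 — winning move (to 7).
  9: 9 XOR 13 = 4 < 9 — winning move (to 4).
  14: 14 XOR 13 = 3 < 14 — winning move (to 3).
That gives 3 winning moves.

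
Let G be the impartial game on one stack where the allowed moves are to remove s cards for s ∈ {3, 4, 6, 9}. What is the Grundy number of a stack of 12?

0

Compute g(0), g(1), … for moves {3, 4, 6, 9}:
k:     0  1  2  3  4  5  6  7  8  9 10 11 12
g(k):  0  0  0  1  1  1  2  2  2  3  3  3  0
So g(12) = 0.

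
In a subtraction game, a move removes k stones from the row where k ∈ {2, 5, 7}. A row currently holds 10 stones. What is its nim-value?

0

Grundy values for subtraction set {2, 5, 7}:
g(0) = mex{} = 0
g(1) = mex{} = 0
g(2) = mex{0} = 1
g(3) = mex{0} = 1
g(4) = mex{1} = 0
g(5) = mex{0,1} = 2
g(6) = mex{0} = 1
g(7) = mex{0,1,2} = 3
g(8) = mex{0,1} = 2
g(9) = mex{0,1,3} = 2
g(10) = mex{1,2} = 0
So g(10) = 0.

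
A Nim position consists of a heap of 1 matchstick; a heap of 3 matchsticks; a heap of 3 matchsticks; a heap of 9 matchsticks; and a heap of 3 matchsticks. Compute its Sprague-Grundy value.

11

Bitwise XOR of the heap sizes:
  0001  (1)
  0011  (3)
  0011  (3)
  1001  (9)
  0011  (3)
  ----
  1011  (11)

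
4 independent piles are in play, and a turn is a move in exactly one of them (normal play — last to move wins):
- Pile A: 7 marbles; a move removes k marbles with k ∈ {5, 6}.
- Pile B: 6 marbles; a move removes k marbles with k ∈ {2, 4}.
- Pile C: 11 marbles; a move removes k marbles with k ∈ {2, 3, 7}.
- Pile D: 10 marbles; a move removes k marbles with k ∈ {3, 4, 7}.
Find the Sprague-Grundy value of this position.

1

Grundy values for pile A (subtraction set {5, 6}):
k:     0  1  2  3  4  5  6  7
g(k):  0  0  0  0  0  1  1  1
So g(7) = 1.
Grundy values for pile B (subtraction set {2, 4}):
k:     0  1  2  3  4  5  6
g(k):  0  0  1  1  2  2  0
So g(6) = 0.
Grundy values for pile C (subtraction set {2, 3, 7}):
k:     0  1  2  3  4  5  6  7  8  9 10 11
g(k):  0  0  1  1  2  0  0  1  1  2  0  0
So g(11) = 0.
Grundy values for pile D (subtraction set {3, 4, 7}):
g(0) = mex{} = 0
g(1) = mex{} = 0
g(2) = mex{} = 0
g(3) = mex{0} = 1
g(4) = mex{0} = 1
g(5) = mex{0} = 1
g(6) = mex{0,1} = 2
g(7) = mex{0,1} = 2
g(8) = mex{0,1} = 2
g(9) = mex{0,1,2} = 3
g(10) = mex{1,2} = 0
So g(10) = 0.
By the Sprague-Grundy theorem, the Grundy value of a sum of independent games is the XOR of the component values.
Combined value = 1 ⊕ 0 ⊕ 0 ⊕ 0 = 1.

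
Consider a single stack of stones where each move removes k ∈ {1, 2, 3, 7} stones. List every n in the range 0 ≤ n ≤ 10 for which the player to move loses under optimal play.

Build the Grundy sequence with g(k) = mex{g(k−s) : s ∈ {1, 2, 3, 7}, s ≤ k}:
k:     0  1  2  3  4  5  6  7  8  9 10
g(k):  0  1  2  3  0  1  2  3  0  1  2
The P-positions (g = 0) in 0..10 are 0, 4, 8.

0, 4, 8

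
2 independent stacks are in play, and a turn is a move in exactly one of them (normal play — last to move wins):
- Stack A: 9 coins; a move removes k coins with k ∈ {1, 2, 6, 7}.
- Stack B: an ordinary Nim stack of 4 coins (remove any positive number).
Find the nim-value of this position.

Build the Grundy sequence for stack A with g(k) = mex{g(k−s) : s ∈ {1, 2, 6, 7}, s ≤ k}:
g(0) = mex{} = 0
g(1) = mex{0} = 1
g(2) = mex{0,1} = 2
g(3) = mex{1,2} = 0
g(4) = mex{0,2} = 1
g(5) = mex{0,1} = 2
g(6) = mex{0,1,2} = 3
g(7) = mex{0,1,2,3} = 4
g(8) = mex{1,2,3,4} = 0
g(9) = mex{0,2,4} = 1
So g(9) = 1.
Stack B is a plain Nim stack of size 4, so its Grundy value is 4.
By the Sprague-Grundy theorem, the Grundy value of a sum of independent games is the XOR of the component values.
Combined value = 1 XOR 4 = 5.

5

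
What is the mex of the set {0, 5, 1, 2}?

3

The values 0, 1, 2 are all present; 3 is the first non-negative integer missing from the set.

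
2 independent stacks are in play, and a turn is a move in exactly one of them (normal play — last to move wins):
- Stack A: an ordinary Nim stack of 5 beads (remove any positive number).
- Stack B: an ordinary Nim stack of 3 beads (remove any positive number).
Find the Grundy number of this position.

6

Stack A is a plain Nim stack of size 5, so its Grundy value is 5.
Stack B is a plain Nim stack of size 3, so its Grundy value is 3.
By the Sprague-Grundy theorem, the Grundy value of a sum of independent games is the XOR of the component values.
Combined value = 5 ⊕ 3 = 6.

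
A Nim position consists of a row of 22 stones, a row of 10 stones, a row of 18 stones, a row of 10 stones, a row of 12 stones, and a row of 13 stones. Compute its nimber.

Nim-sum: 22 ^ 10 ^ 18 ^ 10 ^ 12 ^ 13 = 5.

5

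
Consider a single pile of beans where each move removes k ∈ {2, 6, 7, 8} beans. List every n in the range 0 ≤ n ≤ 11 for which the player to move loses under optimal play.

Compute g(0), g(1), … for moves {2, 6, 7, 8}:
k:     0  1  2  3  4  5  6  7  8  9 10 11
g(k):  0  0  1  1  0  0  1  1  2  2  3  3
The P-positions (g = 0) in 0..11 are 0, 1, 4, 5.

0, 1, 4, 5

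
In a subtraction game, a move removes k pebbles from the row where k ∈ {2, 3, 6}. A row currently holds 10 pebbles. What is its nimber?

Compute g(0), g(1), … for moves {2, 3, 6}:
g(0) = mex{} = 0
g(1) = mex{} = 0
g(2) = mex{0} = 1
g(3) = mex{0} = 1
g(4) = mex{0,1} = 2
g(5) = mex{1} = 0
g(6) = mex{0,1,2} = 3
g(7) = mex{0,2} = 1
g(8) = mex{0,1,3} = 2
g(9) = mex{1,3} = 0
g(10) = mex{1,2} = 0
So g(10) = 0.

0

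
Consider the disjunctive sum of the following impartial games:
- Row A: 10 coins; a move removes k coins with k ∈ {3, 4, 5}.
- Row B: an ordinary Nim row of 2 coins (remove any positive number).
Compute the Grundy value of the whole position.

2

Build the Grundy sequence for row A with g(k) = mex{g(k−s) : s ∈ {3, 4, 5}, s ≤ k}:
k:     0  1  2  3  4  5  6  7  8  9 10
g(k):  0  0  0  1  1  1  2  2  0  0  0
So g(10) = 0.
Row B is a plain Nim row of size 2, so its Grundy value is 2.
By the Sprague-Grundy theorem, the Grundy value of a sum of independent games is the XOR of the component values.
Combined value = 0 ⊕ 2 = 2.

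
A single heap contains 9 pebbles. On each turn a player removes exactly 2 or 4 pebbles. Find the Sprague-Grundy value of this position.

1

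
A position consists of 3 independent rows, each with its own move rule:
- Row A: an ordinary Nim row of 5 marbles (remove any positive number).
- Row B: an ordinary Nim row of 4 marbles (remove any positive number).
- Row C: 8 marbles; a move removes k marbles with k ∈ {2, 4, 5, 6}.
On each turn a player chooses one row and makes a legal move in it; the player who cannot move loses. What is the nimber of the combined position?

1

Row A is a plain Nim row of size 5, so its Grundy value is 5.
Row B is a plain Nim row of size 4, so its Grundy value is 4.
Grundy values for row C (subtraction set {2, 4, 5, 6}):
k:     0  1  2  3  4  5  6  7  8
g(k):  0  0  1  1  2  2  3  3  0
So g(8) = 0.
The value of a disjunctive sum is the nim-sum of the parts.
Combined value = 5 XOR 4 XOR 0 = 1.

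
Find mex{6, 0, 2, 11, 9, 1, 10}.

3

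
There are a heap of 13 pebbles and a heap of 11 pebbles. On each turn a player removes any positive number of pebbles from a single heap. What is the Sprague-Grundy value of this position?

6

In binary:
  1101  (13)
  1011  (11)
  ----
  0110  (6)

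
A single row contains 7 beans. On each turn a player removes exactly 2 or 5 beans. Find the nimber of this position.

0

Build the Grundy sequence with g(k) = mex{g(k−s) : s ∈ {2, 5}, s ≤ k}:
g(0) = mex{} = 0
g(1) = mex{} = 0
g(2) = mex{0} = 1
g(3) = mex{0} = 1
g(4) = mex{1} = 0
g(5) = mex{0,1} = 2
g(6) = mex{0} = 1
g(7) = mex{1,2} = 0
So g(7) = 0.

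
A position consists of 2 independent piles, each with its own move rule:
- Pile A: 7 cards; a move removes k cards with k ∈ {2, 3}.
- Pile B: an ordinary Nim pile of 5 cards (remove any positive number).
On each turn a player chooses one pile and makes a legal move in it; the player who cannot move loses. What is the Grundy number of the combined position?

4

For pile A, compute g(0), g(1), … with moves {2, 3}:
k:     0  1  2  3  4  5  6  7
g(k):  0  0  1  1  2  0  0  1
So g(7) = 1.
Pile B is a plain Nim pile of size 5, so its Grundy value is 5.
By the Sprague-Grundy theorem, the Grundy value of a sum of independent games is the XOR of the component values.
Combined value = 1 XOR 5 = 4.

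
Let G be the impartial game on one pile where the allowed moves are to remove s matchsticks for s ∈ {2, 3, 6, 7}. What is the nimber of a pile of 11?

Build the Grundy sequence with g(k) = mex{g(k−s) : s ∈ {2, 3, 6, 7}, s ≤ k}:
g(0) = mex{} = 0
g(1) = mex{} = 0
g(2) = mex{0} = 1
g(3) = mex{0} = 1
g(4) = mex{0,1} = 2
g(5) = mex{1} = 0
g(6) = mex{0,1,2} = 3
g(7) = mex{0,2} = 1
g(8) = mex{0,1,3} = 2
g(9) = mex{1,3} = 0
g(10) = mex{1,2} = 0
g(11) = mex{0,2} = 1
So g(11) = 1.

1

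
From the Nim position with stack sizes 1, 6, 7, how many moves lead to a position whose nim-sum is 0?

0

Nim-sum: 1 ⊕ 6 ⊕ 7 = 0.
The nim-sum is already 0, so every move leaves a nonzero nim-sum — there are no winning moves.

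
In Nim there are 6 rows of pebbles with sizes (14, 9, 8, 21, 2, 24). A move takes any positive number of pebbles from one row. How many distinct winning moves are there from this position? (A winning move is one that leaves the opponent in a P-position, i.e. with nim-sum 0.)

0

Nim-sum: 14 ⊕ 9 ⊕ 8 ⊕ 21 ⊕ 2 ⊕ 24 = 0.
The nim-sum is already 0, so every move leaves a nonzero nim-sum — there are no winning moves.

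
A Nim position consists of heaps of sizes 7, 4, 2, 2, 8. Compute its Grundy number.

In binary:
  0111  (7)
  0100  (4)
  0010  (2)
  0010  (2)
  1000  (8)
  ----
  1011  (11)

11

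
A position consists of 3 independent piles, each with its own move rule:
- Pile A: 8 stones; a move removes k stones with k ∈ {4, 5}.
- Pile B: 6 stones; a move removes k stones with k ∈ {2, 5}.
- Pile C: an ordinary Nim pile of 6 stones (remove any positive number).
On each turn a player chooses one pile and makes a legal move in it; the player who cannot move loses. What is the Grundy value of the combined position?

5

Build the Grundy sequence for pile A with g(k) = mex{g(k−s) : s ∈ {4, 5}, s ≤ k}:
k:     0  1  2  3  4  5  6  7  8
g(k):  0  0  0  0  1  1  1  1  2
So g(8) = 2.
Grundy values for pile B (subtraction set {2, 5}):
g(0) = mex{} = 0
g(1) = mex{} = 0
g(2) = mex{0} = 1
g(3) = mex{0} = 1
g(4) = mex{1} = 0
g(5) = mex{0,1} = 2
g(6) = mex{0} = 1
So g(6) = 1.
Pile C is a plain Nim pile of size 6, so its Grundy value is 6.
The value of a disjunctive sum is the nim-sum of the parts.
Combined value = 2 ⊕ 1 ⊕ 6 = 5.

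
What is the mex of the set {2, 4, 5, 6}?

0

0 is not in the set, so the mex is 0.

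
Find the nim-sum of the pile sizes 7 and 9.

14

Nim-sum: 7 XOR 9 = 14.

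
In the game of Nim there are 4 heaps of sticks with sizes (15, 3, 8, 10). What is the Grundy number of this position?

Nim-sum: 15 XOR 3 XOR 8 XOR 10 = 14.

14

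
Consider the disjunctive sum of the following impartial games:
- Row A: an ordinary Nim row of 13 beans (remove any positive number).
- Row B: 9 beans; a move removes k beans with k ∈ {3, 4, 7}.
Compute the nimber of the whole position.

14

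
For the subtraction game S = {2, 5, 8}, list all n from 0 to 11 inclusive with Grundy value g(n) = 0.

0, 1, 4, 7, 10, 11

Compute g(0), g(1), … for moves {2, 5, 8}:
g(0) = mex{} = 0
g(1) = mex{} = 0
g(2) = mex{0} = 1
g(3) = mex{0} = 1
g(4) = mex{1} = 0
g(5) = mex{0,1} = 2
g(6) = mex{0} = 1
g(7) = mex{1,2} = 0
g(8) = mex{0,1} = 2
g(9) = mex{0} = 1
g(10) = mex{1,2} = 0
g(11) = mex{1} = 0
The P-positions (g = 0) in 0..11 are 0, 1, 4, 7, 10, 11.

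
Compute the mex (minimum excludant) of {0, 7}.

0 is in the set but 1 is not, so the mex is 1.

1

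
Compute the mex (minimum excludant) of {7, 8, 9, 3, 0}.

0 is in the set but 1 is not, so the mex is 1.

1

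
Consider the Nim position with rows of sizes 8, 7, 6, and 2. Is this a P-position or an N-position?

N-position

Compute the nim-sum pairwise:
8 ⊕ 7 = 15
15 ⊕ 6 = 9
9 ⊕ 2 = 11
The nim-sum is 11 ≠ 0, so this is an N-position: the player to move can win.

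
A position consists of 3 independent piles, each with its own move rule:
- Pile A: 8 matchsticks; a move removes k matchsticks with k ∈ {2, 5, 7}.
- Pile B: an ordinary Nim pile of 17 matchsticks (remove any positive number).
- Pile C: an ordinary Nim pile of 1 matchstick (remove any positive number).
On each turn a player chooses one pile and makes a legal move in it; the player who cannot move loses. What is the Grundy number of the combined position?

18

Build the Grundy sequence for pile A with g(k) = mex{g(k−s) : s ∈ {2, 5, 7}, s ≤ k}:
k:     0  1  2  3  4  5  6  7  8
g(k):  0  0  1  1  0  2  1  3  2
So g(8) = 2.
Pile B is a plain Nim pile of size 17, so its Grundy value is 17.
Pile C is a plain Nim pile of size 1, so its Grundy value is 1.
By the Sprague-Grundy theorem, the Grundy value of a sum of independent games is the XOR of the component values.
Combined value = 2 XOR 17 XOR 1 = 18.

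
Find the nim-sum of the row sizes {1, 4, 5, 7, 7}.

Write each in binary and XOR column by column:
  001  (1)
  100  (4)
  101  (5)
  111  (7)
  111  (7)
  ---
  000  (0)

0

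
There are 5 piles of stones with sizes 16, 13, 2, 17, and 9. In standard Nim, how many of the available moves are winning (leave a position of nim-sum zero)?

1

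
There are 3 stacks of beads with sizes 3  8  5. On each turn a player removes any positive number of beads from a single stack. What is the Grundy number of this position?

14

Nim-sum: 3 ⊕ 8 ⊕ 5 = 14.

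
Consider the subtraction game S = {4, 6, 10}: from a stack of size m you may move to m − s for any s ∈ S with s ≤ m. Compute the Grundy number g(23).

Build the Grundy sequence with g(k) = mex{g(k−s) : s ∈ {4, 6, 10}, s ≤ k}:
k:     0  1  2  3  4  5  6  7  8  9 10 11 12 13 14 15 16 17 18 19 20 21 22 23
g(k):  0  0  0  0  1  1  1  1  2  2  2  2  3  3  0  0  0  0  1  1  1  1  2  2
So g(23) = 2.

2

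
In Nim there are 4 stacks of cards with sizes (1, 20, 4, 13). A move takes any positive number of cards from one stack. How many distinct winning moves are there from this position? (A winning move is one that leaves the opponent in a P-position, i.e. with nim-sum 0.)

Nim-sum: 1 ^ 20 ^ 4 ^ 13 = 28.
The overall nim-sum is X = 28. A stack of size p has a winning move iff p XOR X < p (reduce it to p XOR X).
  1: 1 XOR 28 = 29 ≥ 1 — no move.
  20: 20 XOR 28 = 8 < 20 — winning move (to 8).
  4: 4 XOR 28 = 24 ≥ 4 — no move.
  13: 13 XOR 28 = 17 ≥ 13 — no move.
That gives 1 winning move.

1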